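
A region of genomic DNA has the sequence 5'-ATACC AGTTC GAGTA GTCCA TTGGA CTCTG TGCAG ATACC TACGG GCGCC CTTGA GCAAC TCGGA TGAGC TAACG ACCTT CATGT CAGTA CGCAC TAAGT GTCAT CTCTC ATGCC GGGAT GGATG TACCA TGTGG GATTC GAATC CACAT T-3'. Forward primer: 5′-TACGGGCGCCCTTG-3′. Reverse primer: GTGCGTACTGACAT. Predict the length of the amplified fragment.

55 bp

Scanning the template, TACGGGCGCCCTTG occurs at positions 41–54; this primer anneals to the bottom strand there with its 3' end pointing downstream.
Taking the reverse complement of GTGCGTACTGACAT gives ATGTCAGTACGCAC, found at positions 82–95 on the template; the primer anneals here to the top strand with its 3' end pointing upstream.
The product runs from position 41 to position 95, so its length is 95 − 41 + 1 = 55 bp.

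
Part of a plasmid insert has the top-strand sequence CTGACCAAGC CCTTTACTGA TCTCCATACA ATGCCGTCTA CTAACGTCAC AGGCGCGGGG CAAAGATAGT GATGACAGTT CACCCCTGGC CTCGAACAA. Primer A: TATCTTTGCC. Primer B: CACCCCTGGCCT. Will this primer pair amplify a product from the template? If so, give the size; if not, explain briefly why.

Primer A (TATCTTTGCC) has reverse complement GGCAAAGATA, which matches the top strand at positions 59–68; primer A anneals to the top strand there with its 3' end pointing upstream toward position 59.
Primer B (CACCCCTGGCCT) matches the top strand directly at positions 81–92; it anneals to the bottom strand with its 3' end pointing downstream toward position 92.
The 3' ends diverge (primer A extends toward position 1, primer B toward position 99), so the primers never converge on a shared product.

No product — the primers' 3' ends point away from each other.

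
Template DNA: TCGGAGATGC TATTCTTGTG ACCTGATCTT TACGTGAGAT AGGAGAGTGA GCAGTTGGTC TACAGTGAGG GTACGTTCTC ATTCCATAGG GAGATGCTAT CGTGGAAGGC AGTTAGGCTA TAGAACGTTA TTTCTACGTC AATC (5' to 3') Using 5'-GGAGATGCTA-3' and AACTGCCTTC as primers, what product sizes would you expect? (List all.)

112 bp, 25 bp

The forward primer GGAGATGCTA matches the top strand at positions 3–12, 90–99.
The reverse primer's reverse complement is GAAGGCAGTT, matching at positions 105–114.
Each forward site pairs with the reverse site to give a product ending at position 114: sizes 112, 25 bp.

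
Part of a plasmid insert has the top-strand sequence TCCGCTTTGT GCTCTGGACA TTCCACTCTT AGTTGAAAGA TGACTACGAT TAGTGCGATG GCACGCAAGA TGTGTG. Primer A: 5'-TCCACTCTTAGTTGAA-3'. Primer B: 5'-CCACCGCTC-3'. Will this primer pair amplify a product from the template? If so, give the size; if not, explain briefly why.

No product — primer B has no binding site in the template.

Primer B (CCACCGCTC) does not match the top strand, and its reverse complement GAGCGGTGG does not match either.
With no annealing site for primer B, no amplification occurs.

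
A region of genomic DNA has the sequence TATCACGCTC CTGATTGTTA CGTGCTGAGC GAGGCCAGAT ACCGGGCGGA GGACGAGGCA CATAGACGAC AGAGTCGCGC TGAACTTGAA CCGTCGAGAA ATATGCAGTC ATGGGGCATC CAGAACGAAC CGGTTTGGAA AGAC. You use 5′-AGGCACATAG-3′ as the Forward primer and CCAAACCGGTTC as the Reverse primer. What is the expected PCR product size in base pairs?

83 bp

Forward primer AGGCACATAG is found on the top strand at positions 56–65.
Taking the reverse complement of CCAAACCGGTTC gives GAACCGGTTTGG, found at positions 127–138 on the template; the primer anneals here to the top strand with its 3' end pointing upstream.
Product length = (reverse-primer end) − (forward-primer start) + 1 = 138 − 56 + 1 = 83 bp.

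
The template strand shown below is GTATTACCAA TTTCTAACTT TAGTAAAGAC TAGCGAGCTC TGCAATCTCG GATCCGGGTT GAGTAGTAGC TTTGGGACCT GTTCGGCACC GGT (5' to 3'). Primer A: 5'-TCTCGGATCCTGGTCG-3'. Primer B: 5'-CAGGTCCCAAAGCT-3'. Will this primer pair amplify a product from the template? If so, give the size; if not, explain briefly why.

Primer A (TCTCGGATCCTGGTCG) does not match the top strand, and its reverse complement CGACCAGGATCCGAGA does not match either.
With no annealing site for primer A, no amplification occurs.

No product — primer A has no binding site in the template.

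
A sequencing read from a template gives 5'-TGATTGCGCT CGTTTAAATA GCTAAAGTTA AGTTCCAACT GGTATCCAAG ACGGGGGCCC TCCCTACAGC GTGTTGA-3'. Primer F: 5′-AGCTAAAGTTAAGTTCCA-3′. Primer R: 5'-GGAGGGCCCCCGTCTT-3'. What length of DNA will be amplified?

44 bp

Scanning the template, AGCTAAAGTTAAGTTCCA occurs at positions 20–37; this primer anneals to the bottom strand there with its 3' end pointing downstream.
The reverse primer's reverse complement is AAGACGGGGGCCCTCC, which matches the template at positions 48–63.
Product length = (reverse-primer end) − (forward-primer start) + 1 = 63 − 20 + 1 = 44 bp.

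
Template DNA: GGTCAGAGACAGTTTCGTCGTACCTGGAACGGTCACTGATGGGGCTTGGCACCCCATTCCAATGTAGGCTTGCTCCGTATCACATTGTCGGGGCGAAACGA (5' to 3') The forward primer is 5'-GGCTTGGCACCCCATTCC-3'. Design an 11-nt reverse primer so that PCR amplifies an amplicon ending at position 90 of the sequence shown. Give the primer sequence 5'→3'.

The forward primer binds at positions 43–60; the product's 3' end on the top strand is position 90.
The reverse primer anneals to the top strand over positions 80–90, i.e. to TCACATTGTCG.
Its sequence written 5'→3' is the reverse complement: CGACAATGTGA.

5'-CGACAATGTGA-3'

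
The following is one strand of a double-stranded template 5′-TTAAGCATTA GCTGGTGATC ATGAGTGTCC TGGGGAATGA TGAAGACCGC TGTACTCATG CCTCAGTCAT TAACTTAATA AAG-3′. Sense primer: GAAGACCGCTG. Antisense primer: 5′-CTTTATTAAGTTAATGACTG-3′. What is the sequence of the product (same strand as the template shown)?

5'-GAAGACCGCTGTACTCATGCCTCAGTCATTAACTTAATAAAG-3'

Scanning the template, GAAGACCGCTG occurs at positions 42–52; this primer anneals to the bottom strand there with its 3' end pointing downstream.
The reverse primer's reverse complement is CAGTCATTAACTTAATAAAG, which matches the template at positions 64–83.
The product is the template from position 42 through 83 (42 bp).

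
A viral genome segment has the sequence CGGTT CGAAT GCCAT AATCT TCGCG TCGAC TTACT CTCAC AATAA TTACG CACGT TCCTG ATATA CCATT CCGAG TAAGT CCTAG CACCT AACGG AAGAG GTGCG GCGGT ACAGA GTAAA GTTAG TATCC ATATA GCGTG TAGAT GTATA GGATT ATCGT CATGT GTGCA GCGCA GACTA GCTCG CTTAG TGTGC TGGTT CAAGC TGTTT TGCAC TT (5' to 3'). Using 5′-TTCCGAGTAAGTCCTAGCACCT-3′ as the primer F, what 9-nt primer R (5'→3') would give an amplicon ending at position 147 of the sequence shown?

5'-ACATCTACA-3'

The forward primer binds at positions 69–90; the product's 3' end on the top strand is position 147.
The reverse primer anneals to the top strand over positions 139–147, i.e. to TGTAGATGT.
Its sequence written 5'→3' is the reverse complement: ACATCTACA.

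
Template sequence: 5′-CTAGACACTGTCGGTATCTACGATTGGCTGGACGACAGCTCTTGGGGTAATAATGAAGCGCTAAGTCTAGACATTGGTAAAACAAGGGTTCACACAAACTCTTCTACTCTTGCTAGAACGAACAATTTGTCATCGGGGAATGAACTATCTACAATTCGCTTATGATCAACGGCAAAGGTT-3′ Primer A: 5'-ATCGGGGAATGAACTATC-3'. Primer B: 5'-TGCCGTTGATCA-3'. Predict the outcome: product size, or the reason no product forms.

Yes — a 43 bp product.

Primer A (ATCGGGGAATGAACTATC) matches the top strand at positions 132–149; it acts as a forward primer.
Primer B's reverse complement is TGATCAACGGCA, matching the top strand at positions 163–174; it acts as a reverse primer.
The 3' ends face each other across positions 132–174, giving a 43 bp product.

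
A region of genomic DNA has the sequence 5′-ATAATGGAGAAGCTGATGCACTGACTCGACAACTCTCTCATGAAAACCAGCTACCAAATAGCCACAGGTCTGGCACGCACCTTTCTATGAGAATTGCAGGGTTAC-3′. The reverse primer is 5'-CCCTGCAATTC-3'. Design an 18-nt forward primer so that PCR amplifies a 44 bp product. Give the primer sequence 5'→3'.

5'-ATAGCCACAGGTCTGGCA-3'

The reverse primer's reverse complement GAATTGCAGGG matches the template at positions 91–101, so the product ends at position 101.
A 44 bp product then starts at position 101 − 44 + 1 = 58.
The forward primer is identical to the top strand there: ATAGCCACAGGTCTGGCA.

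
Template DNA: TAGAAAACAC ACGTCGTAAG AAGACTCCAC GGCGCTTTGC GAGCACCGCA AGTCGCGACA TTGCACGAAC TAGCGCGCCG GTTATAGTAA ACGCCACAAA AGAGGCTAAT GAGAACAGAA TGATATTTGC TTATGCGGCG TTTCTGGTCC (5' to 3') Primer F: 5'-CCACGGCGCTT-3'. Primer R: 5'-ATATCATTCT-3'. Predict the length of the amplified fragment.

100 bp

Scanning the template, CCACGGCGCTT occurs at positions 27–37; this primer anneals to the bottom strand there with its 3' end pointing downstream.
The reverse primer's reverse complement is AGAATGATAT, which matches the template at positions 117–126.
The product runs from position 27 to position 126, so its length is 126 − 27 + 1 = 100 bp.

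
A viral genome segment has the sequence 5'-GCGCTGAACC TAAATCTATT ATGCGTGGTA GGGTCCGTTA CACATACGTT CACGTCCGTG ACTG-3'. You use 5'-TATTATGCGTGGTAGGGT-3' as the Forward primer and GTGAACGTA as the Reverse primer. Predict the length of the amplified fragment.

37 bp

Forward primer TATTATGCGTGGTAGGGT is found on the top strand at positions 17–34.
Taking the reverse complement of GTGAACGTA gives TACGTTCAC, found at positions 45–53 on the template; the primer anneals here to the top strand with its 3' end pointing upstream.
Amplicon spans positions 17–53: 37 bp.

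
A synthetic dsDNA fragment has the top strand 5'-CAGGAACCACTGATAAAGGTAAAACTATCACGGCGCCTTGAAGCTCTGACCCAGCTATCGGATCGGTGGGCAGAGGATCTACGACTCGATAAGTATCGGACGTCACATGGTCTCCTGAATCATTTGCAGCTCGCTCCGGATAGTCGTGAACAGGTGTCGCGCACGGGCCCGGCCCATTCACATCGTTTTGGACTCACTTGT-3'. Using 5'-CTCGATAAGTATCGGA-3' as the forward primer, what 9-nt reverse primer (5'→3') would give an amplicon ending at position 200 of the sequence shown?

The forward primer binds at positions 85–100; the product's 3' end on the top strand is position 200.
The reverse primer anneals to the top strand over positions 192–200, i.e. to ACTCACTTG.
Its sequence written 5'→3' is the reverse complement: CAAGTGAGT.

5'-CAAGTGAGT-3'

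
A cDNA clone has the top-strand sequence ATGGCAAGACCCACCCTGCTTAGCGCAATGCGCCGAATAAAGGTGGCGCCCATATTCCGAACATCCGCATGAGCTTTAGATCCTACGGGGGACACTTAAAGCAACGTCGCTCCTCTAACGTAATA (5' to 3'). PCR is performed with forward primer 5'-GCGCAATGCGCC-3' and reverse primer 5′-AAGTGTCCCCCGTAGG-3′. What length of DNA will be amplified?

75 bp

Scanning the template, GCGCAATGCGCC occurs at positions 23–34; this primer anneals to the bottom strand there with its 3' end pointing downstream.
The reverse primer's reverse complement is CCTACGGGGGACACTT, which matches the template at positions 82–97.
Amplicon spans positions 23–97: 75 bp.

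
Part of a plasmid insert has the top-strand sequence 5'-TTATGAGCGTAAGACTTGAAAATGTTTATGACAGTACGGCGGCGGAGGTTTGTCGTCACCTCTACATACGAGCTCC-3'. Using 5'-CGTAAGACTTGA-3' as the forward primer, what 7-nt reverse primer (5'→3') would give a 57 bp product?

5'-TAGAGGT-3'

The forward primer binds at positions 8–19, so a 57 bp product ends at position 8 + 57 − 1 = 64.
The reverse primer anneals to the top strand over positions 58–64, i.e. to ACCTCTA.
Its sequence written 5'→3' is the reverse complement: TAGAGGT.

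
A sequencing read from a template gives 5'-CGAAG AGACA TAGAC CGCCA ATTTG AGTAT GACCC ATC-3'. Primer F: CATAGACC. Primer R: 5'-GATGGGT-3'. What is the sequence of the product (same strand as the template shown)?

5'-CATAGACCGCCAATTTGAGTATGACCCATC-3'

Scanning the template, CATAGACC occurs at positions 9–16; this primer anneals to the bottom strand there with its 3' end pointing downstream.
The reverse primer's reverse complement is ACCCATC, which matches the template at positions 32–38.
The product is the template from position 9 through 38 (30 bp).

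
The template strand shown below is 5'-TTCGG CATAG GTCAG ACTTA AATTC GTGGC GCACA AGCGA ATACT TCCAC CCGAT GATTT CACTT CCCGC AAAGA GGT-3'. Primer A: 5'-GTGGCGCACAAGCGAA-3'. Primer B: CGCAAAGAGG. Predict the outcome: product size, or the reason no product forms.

Primer A (GTGGCGCACAAGCGAA) matches the top strand at positions 26–41 (3' end points downstream).
Primer B (CGCAAAGAGG) also matches the top strand directly, at positions 68–77 — its reverse complement CCTCTTTGCG is not present.
Both primers anneal to the bottom strand with 3' ends pointing the same way, so neither can prime synthesis back toward the other.

No product — both primers anneal to the same strand and extend in the same direction.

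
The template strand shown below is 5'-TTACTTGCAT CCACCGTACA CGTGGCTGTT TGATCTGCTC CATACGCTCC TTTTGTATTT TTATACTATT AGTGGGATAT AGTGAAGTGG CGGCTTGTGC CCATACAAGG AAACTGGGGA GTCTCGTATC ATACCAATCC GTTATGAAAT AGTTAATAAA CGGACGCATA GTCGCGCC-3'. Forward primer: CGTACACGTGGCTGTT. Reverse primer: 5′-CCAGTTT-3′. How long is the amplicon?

Forward primer CGTACACGTGGCTGTT is found on the top strand at positions 15–30.
Taking the reverse complement of CCAGTTT gives AAACTGG, found at positions 111–117 on the template; the primer anneals here to the top strand with its 3' end pointing upstream.
Amplicon spans positions 15–117: 103 bp.

103 bp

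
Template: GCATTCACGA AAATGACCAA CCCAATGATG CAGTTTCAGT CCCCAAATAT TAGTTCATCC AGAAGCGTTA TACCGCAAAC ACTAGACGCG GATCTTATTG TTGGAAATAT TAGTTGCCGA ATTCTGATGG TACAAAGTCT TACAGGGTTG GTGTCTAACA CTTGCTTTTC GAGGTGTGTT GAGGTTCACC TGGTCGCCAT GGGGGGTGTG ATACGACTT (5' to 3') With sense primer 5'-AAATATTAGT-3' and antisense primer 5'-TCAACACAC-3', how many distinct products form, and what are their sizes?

Two products: 138 bp, 78 bp

The forward primer AAATATTAGT matches the top strand at positions 45–54, 105–114.
The reverse primer's reverse complement is GTGTGTTGA, matching at positions 174–182.
Each forward site pairs with the reverse site to give a product ending at position 182: sizes 138, 78 bp.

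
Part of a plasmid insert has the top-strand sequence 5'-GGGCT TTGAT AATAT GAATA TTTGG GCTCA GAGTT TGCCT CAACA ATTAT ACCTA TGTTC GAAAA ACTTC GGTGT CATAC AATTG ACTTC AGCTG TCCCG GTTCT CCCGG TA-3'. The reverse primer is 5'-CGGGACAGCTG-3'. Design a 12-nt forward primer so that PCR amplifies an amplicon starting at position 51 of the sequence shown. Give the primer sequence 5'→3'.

The reverse primer's reverse complement CAGCTGTCCCG matches the template at positions 90–100; the product starts at position 51.
The forward primer is identical to the top strand over positions 51–62: ACCTATGTTCGA.

5'-ACCTATGTTCGA-3'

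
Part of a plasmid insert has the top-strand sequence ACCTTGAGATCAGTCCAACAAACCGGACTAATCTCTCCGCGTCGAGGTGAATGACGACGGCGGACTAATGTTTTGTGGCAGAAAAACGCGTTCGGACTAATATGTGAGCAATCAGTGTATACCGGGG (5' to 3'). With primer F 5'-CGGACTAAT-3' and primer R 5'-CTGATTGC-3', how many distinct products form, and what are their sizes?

The forward primer CGGACTAAT matches the top strand at positions 24–32, 61–69, 93–101.
The reverse primer's reverse complement is GCAATCAG, matching at positions 108–115.
Each forward site pairs with the reverse site to give a product ending at position 115: sizes 92, 55, 23 bp.

Three products: 92 bp, 55 bp, 23 bp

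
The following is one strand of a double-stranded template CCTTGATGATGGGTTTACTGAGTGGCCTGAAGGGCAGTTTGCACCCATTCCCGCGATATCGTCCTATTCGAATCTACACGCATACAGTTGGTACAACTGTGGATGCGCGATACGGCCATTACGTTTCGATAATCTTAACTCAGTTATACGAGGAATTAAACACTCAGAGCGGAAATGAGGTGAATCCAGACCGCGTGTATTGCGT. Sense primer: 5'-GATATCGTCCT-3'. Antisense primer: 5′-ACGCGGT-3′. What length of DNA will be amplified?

The forward primer matches the template at positions 55–65.
The reverse primer's reverse complement is ACCGCGT, which matches the template at positions 190–196.
The product runs from position 55 to position 196, so its length is 196 − 55 + 1 = 142 bp.

142 bp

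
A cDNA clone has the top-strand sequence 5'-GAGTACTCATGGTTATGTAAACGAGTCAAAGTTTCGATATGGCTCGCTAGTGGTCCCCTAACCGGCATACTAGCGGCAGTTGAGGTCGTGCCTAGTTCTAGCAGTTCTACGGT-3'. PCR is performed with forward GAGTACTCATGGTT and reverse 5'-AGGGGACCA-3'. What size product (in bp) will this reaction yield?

59 bp

The forward primer matches the template at positions 1–14.
The reverse primer's reverse complement is TGGTCCCCT, which matches the template at positions 51–59.
Amplicon spans positions 1–59: 59 bp.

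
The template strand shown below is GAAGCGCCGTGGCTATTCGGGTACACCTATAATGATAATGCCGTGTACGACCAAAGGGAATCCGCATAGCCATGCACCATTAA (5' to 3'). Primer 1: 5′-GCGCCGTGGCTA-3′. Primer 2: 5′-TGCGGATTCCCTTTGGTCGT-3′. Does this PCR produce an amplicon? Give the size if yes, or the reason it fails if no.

Primer 1 (GCGCCGTGGCTA) matches the top strand at positions 4–15; it acts as a forward primer.
Primer 2's reverse complement is ACGACCAAAGGGAATCCGCA, matching the top strand at positions 47–66; it acts as a reverse primer.
The 3' ends face each other across positions 4–66, giving a 63 bp product.

Yes — a 63 bp product.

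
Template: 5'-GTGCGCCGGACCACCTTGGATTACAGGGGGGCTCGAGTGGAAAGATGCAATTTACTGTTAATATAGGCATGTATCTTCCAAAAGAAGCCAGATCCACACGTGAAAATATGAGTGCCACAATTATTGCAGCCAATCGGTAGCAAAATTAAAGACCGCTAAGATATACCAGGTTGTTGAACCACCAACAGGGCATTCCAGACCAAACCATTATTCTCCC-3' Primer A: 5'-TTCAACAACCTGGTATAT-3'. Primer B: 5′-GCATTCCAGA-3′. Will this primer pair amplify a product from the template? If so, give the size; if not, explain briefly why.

Primer A (TTCAACAACCTGGTATAT) has reverse complement ATATACCAGGTTGTTGAA, which matches the top strand at positions 161–178; primer A anneals to the top strand there with its 3' end pointing upstream toward position 161.
Primer B (GCATTCCAGA) matches the top strand directly at positions 190–199; it anneals to the bottom strand with its 3' end pointing downstream toward position 199.
The 3' ends diverge (primer A extends toward position 1, primer B toward position 217), so the primers never converge on a shared product.

No product — the primers' 3' ends point away from each other.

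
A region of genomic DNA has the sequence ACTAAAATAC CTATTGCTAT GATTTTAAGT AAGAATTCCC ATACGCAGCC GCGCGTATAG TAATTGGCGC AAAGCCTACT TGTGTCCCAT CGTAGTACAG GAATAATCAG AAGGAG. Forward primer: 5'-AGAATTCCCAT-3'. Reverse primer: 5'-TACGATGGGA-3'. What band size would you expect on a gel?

63 bp

Forward primer AGAATTCCCAT is found on the top strand at positions 32–42.
The reverse primer's reverse complement is TCCCATCGTA, which matches the template at positions 85–94.
Product length = (reverse-primer end) − (forward-primer start) + 1 = 94 − 32 + 1 = 63 bp.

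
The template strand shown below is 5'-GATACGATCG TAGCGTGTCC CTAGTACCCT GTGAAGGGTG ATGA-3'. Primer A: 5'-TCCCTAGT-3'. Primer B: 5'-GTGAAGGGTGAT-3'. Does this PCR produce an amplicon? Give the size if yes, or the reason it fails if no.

No product — both primers anneal to the same strand and extend in the same direction.

Primer A (TCCCTAGT) matches the top strand at positions 18–25 (3' end points downstream).
Primer B (GTGAAGGGTGAT) also matches the top strand directly, at positions 31–42 — its reverse complement ATCACCCTTCAC is not present.
Both primers anneal to the bottom strand with 3' ends pointing the same way, so neither can prime synthesis back toward the other.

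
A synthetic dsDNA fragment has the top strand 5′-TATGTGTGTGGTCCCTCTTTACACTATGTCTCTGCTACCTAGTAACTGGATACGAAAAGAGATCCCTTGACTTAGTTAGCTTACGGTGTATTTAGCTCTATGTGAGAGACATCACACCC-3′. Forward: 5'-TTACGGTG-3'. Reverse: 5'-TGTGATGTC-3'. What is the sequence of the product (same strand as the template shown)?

5'-TTACGGTGTATTTAGCTCTATGTGAGAGACATCACA-3'

Forward primer TTACGGTG is found on the top strand at positions 81–88.
The reverse primer's reverse complement is GACATCACA, which matches the template at positions 108–116.
The product is the template from position 81 through 116 (36 bp).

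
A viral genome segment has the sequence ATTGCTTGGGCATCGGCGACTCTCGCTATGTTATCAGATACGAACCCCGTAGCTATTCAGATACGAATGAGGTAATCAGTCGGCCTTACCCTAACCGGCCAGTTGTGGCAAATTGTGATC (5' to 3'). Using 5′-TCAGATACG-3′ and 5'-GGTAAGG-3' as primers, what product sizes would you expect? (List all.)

The forward primer TCAGATACG matches the top strand at positions 34–42, 57–65.
The reverse primer's reverse complement is CCTTACC, matching at positions 84–90.
Each forward site pairs with the reverse site to give a product ending at position 90: sizes 57, 34 bp.

57 bp, 34 bp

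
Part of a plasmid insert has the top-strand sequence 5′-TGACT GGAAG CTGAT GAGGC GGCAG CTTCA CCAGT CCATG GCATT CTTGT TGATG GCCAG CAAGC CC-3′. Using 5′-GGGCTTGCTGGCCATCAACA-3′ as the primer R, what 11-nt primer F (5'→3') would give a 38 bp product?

The reverse primer's reverse complement TGTTGATGGCCAGCAAGCCC matches the template at positions 48–67, so the product ends at position 67.
A 38 bp product then starts at position 67 − 38 + 1 = 30.
The forward primer is identical to the top strand there: ACCAGTCCATG.

5'-ACCAGTCCATG-3'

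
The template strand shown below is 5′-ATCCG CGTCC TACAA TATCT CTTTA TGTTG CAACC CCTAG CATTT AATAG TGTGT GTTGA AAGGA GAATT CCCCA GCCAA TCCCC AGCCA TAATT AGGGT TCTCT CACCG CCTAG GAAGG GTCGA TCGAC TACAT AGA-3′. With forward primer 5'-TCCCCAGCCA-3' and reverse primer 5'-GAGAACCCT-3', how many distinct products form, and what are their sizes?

The forward primer TCCCCAGCCA matches the top strand at positions 70–79, 81–90.
The reverse primer's reverse complement is AGGGTTCTC, matching at positions 96–104.
Each forward site pairs with the reverse site to give a product ending at position 104: sizes 35, 24 bp.

Two products: 35 bp, 24 bp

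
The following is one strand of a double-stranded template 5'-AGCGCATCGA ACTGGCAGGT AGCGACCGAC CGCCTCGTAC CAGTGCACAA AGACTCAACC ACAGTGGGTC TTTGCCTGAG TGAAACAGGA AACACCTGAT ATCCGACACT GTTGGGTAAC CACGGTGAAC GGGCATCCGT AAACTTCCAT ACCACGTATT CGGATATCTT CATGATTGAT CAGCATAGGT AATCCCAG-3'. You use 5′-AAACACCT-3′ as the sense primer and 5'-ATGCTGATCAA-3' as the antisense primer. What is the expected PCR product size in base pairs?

Forward primer AAACACCT is found on the top strand at positions 90–97.
Reverse complement of the reverse primer: TTGATCAGCAT. This occurs on the top strand at positions 176–186.
Product length = (reverse-primer end) − (forward-primer start) + 1 = 186 − 90 + 1 = 97 bp.

97 bp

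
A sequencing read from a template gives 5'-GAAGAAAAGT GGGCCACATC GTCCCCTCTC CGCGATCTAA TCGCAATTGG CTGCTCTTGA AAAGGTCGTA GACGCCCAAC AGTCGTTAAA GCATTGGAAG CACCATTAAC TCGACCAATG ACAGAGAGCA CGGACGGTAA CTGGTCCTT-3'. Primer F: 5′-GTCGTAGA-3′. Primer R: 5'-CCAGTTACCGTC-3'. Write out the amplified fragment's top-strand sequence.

The forward primer matches the template at positions 65–72.
Reverse complement of the reverse primer: GACGGTAACTGG. This occurs on the top strand at positions 133–144.
The product is the template from position 65 through 144 (80 bp).

5'-GTCGTAGACGCCCAACAGTCGTTAAAGCATTGGAAGCACCATTAACTCGACCAATGACAGAGAGCACGGACGGTAACTGG-3'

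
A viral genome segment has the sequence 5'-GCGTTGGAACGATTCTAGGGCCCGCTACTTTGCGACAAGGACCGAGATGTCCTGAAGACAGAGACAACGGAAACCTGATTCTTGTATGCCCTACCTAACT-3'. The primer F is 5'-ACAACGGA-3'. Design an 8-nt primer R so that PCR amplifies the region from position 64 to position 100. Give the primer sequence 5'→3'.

5'-AGTTAGGT-3'

The product's 3' end on the top strand is position 100.
The reverse primer anneals to the top strand over positions 93–100, i.e. to ACCTAACT.
Its sequence written 5'→3' is the reverse complement: AGTTAGGT.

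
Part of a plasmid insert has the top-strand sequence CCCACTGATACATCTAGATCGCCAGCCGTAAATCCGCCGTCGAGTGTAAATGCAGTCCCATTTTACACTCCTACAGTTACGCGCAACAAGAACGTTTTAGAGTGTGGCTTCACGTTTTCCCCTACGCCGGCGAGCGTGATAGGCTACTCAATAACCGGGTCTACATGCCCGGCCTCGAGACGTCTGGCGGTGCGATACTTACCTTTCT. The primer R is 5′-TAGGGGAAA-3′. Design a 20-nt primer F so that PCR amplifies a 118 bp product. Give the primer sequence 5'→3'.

The reverse primer's reverse complement TTTCCCCTA matches the template at positions 116–124, so the product ends at position 124.
A 118 bp product then starts at position 124 − 118 + 1 = 7.
The forward primer is identical to the top strand there: GATACATCTAGATCGCCAGC.

5'-GATACATCTAGATCGCCAGC-3'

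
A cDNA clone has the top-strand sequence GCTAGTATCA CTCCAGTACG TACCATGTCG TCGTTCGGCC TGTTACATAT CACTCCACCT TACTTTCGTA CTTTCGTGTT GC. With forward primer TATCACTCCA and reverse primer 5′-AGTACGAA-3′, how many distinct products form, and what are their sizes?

Two products: 67 bp, 25 bp

The forward primer TATCACTCCA matches the top strand at positions 6–15, 48–57.
The reverse primer's reverse complement is TTCGTACT, matching at positions 65–72.
Each forward site pairs with the reverse site to give a product ending at position 72: sizes 67, 25 bp.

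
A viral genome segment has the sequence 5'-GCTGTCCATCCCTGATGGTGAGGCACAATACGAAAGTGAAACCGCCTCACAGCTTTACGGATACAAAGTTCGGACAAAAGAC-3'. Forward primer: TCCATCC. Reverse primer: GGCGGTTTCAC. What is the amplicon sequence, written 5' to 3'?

5'-TCCATCCCTGATGGTGAGGCACAATACGAAAGTGAAACCGCC-3'

Forward primer TCCATCC is found on the top strand at positions 5–11.
Taking the reverse complement of GGCGGTTTCAC gives GTGAAACCGCC, found at positions 36–46 on the template; the primer anneals here to the top strand with its 3' end pointing upstream.
The product is the template from position 5 through 46 (42 bp).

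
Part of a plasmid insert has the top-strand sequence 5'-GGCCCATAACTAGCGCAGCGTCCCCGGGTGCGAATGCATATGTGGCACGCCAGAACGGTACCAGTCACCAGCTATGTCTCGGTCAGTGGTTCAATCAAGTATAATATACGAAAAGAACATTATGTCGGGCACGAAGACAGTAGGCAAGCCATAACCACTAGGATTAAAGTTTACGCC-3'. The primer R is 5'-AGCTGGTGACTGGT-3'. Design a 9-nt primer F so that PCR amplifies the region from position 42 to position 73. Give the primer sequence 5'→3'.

5'-GTGGCACGC-3'

The reverse primer's reverse complement ACCAGTCACCAGCT matches the template at positions 60–73; the product starts at position 42.
The forward primer is identical to the top strand over positions 42–50: GTGGCACGC.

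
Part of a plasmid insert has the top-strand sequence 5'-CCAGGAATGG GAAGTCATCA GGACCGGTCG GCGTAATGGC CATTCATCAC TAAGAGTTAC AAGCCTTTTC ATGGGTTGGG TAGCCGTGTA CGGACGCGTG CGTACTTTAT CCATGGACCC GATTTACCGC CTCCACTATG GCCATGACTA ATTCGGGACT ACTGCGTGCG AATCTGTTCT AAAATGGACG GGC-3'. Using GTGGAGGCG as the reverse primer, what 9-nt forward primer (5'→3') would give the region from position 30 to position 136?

5'-GGCGTAATG-3'

The reverse primer's reverse complement CGCCTCCAC matches the template at positions 128–136; the product starts at position 30.
The forward primer is identical to the top strand over positions 30–38: GGCGTAATG.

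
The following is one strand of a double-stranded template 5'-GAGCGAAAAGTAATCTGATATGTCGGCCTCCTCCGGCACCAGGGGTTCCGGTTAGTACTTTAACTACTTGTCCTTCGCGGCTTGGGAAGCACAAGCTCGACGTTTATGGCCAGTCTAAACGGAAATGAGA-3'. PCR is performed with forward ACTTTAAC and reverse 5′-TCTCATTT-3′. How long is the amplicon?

Scanning the template, ACTTTAAC occurs at positions 57–64; this primer anneals to the bottom strand there with its 3' end pointing downstream.
Taking the reverse complement of TCTCATTT gives AAATGAGA, found at positions 123–130 on the template; the primer anneals here to the top strand with its 3' end pointing upstream.
Amplicon spans positions 57–130: 74 bp.

74 bp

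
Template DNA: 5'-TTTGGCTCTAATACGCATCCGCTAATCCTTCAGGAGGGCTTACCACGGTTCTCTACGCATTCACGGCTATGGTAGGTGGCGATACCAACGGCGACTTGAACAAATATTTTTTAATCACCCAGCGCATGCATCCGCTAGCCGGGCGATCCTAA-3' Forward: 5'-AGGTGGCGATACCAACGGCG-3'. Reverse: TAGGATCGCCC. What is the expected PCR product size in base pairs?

The forward primer matches the template at positions 74–93.
Taking the reverse complement of TAGGATCGCCC gives GGGCGATCCTA, found at positions 141–151 on the template; the primer anneals here to the top strand with its 3' end pointing upstream.
Amplicon spans positions 74–151: 78 bp.

78 bp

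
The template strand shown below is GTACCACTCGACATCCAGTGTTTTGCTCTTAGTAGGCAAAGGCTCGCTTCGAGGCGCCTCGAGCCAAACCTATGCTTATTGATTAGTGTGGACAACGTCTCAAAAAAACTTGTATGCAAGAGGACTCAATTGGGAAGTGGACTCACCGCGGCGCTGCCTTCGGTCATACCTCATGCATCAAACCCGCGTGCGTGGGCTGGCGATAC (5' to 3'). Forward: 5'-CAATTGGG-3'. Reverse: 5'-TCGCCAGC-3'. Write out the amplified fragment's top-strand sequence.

Scanning the template, CAATTGGG occurs at positions 127–134; this primer anneals to the bottom strand there with its 3' end pointing downstream.
The reverse primer's reverse complement is GCTGGCGA, which matches the template at positions 196–203.
The product is the template from position 127 through 203 (77 bp).

5'-CAATTGGGAAGTGGACTCACCGCGGCGCTGCCTTCGGTCATACCTCATGCATCAAACCCGCGTGCGTGGGCTGGCGA-3'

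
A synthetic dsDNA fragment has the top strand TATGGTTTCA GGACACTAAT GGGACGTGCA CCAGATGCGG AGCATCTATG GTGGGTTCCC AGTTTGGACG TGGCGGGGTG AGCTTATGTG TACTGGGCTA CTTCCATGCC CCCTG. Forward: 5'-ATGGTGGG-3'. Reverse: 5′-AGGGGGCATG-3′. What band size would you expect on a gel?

Scanning the template, ATGGTGGG occurs at positions 48–55; this primer anneals to the bottom strand there with its 3' end pointing downstream.
The reverse primer's reverse complement is CATGCCCCCT, which matches the template at positions 105–114.
Product length = (reverse-primer end) − (forward-primer start) + 1 = 114 − 48 + 1 = 67 bp.

67 bp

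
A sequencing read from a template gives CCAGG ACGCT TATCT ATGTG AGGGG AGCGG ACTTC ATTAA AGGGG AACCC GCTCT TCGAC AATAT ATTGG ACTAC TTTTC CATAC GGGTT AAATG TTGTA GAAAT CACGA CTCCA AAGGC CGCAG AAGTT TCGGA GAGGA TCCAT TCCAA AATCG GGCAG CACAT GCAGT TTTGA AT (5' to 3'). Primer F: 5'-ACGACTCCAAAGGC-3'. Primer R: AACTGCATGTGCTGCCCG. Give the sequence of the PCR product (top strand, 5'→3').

Forward primer ACGACTCCAAAGGC is found on the top strand at positions 107–120.
Reverse complement of the reverse primer: CGGGCAGCACATGCAGTT. This occurs on the top strand at positions 154–171.
The product is the template from position 107 through 171 (65 bp).

5'-ACGACTCCAAAGGCCGCAGAAGTTTCGGAGAGGATCCATTCCAAAATCGGGCAGCACATGCAGTT-3'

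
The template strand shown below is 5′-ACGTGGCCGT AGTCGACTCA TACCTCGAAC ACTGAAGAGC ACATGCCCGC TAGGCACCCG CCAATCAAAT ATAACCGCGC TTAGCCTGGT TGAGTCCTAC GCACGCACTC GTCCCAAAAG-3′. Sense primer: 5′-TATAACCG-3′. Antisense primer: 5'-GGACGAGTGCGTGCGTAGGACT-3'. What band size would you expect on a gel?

45 bp

Scanning the template, TATAACCG occurs at positions 70–77; this primer anneals to the bottom strand there with its 3' end pointing downstream.
The reverse primer's reverse complement is AGTCCTACGCACGCACTCGTCC, which matches the template at positions 93–114.
The product runs from position 70 to position 114, so its length is 114 − 70 + 1 = 45 bp.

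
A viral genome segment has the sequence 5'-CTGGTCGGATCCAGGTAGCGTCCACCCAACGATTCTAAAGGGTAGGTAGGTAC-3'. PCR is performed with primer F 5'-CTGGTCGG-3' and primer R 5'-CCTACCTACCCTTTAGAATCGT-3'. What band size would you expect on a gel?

50 bp

Scanning the template, CTGGTCGG occurs at positions 1–8; this primer anneals to the bottom strand there with its 3' end pointing downstream.
The reverse primer's reverse complement is ACGATTCTAAAGGGTAGGTAGG, which matches the template at positions 29–50.
The product runs from position 1 to position 50, so its length is 50 − 1 + 1 = 50 bp.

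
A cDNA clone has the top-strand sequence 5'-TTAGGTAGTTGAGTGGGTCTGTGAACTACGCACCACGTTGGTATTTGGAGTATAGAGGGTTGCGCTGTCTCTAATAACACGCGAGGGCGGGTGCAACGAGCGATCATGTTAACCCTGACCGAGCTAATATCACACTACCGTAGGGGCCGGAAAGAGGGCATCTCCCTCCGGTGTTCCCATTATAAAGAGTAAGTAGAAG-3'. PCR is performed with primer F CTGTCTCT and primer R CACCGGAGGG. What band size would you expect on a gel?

109 bp

Forward primer CTGTCTCT is found on the top strand at positions 65–72.
The reverse primer's reverse complement is CCCTCCGGTG, which matches the template at positions 164–173.
Product length = (reverse-primer end) − (forward-primer start) + 1 = 173 − 65 + 1 = 109 bp.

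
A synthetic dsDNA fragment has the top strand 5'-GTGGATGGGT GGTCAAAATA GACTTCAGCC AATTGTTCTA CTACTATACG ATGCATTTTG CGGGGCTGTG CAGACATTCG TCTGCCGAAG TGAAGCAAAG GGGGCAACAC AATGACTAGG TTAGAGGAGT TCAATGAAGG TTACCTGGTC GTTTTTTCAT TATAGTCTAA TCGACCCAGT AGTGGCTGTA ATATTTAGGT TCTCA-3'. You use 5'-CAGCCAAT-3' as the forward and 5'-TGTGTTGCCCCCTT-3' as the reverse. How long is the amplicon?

Scanning the template, CAGCCAAT occurs at positions 26–33; this primer anneals to the bottom strand there with its 3' end pointing downstream.
Reverse complement of the reverse primer: AAGGGGGCAACACA. This occurs on the top strand at positions 98–111.
Product length = (reverse-primer end) − (forward-primer start) + 1 = 111 − 26 + 1 = 86 bp.

86 bp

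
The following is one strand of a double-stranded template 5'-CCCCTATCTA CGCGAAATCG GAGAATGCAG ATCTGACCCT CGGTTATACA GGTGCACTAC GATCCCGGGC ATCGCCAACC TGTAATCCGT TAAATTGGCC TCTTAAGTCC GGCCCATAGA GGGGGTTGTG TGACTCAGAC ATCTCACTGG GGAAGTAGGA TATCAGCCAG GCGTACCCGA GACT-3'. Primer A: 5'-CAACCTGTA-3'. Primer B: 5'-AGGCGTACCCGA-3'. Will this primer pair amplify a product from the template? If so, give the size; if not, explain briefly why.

No product — both primers anneal to the same strand and extend in the same direction.

Primer A (CAACCTGTA) matches the top strand at positions 76–84 (3' end points downstream).
Primer B (AGGCGTACCCGA) also matches the top strand directly, at positions 169–180 — its reverse complement TCGGGTACGCCT is not present.
Both primers anneal to the bottom strand with 3' ends pointing the same way, so neither can prime synthesis back toward the other.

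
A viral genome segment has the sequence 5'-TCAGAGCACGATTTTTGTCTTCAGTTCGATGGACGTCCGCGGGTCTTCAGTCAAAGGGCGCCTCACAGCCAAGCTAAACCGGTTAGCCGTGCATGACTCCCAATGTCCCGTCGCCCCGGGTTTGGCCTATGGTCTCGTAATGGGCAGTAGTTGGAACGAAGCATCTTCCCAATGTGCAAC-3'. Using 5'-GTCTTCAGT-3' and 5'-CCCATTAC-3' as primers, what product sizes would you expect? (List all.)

128 bp, 102 bp

The forward primer GTCTTCAGT matches the top strand at positions 17–25, 43–51.
The reverse primer's reverse complement is GTAATGGG, matching at positions 137–144.
Each forward site pairs with the reverse site to give a product ending at position 144: sizes 128, 102 bp.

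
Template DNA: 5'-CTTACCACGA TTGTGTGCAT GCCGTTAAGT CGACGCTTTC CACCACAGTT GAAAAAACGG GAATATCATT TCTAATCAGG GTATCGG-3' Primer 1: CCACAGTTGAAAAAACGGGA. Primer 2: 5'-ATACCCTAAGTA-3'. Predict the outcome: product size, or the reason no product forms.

No product — primer 2 has no binding site in the template.

Primer 2 (ATACCCTAAGTA) does not match the top strand, and its reverse complement TACTTAGGGTAT does not match either.
With no annealing site for primer 2, no amplification occurs.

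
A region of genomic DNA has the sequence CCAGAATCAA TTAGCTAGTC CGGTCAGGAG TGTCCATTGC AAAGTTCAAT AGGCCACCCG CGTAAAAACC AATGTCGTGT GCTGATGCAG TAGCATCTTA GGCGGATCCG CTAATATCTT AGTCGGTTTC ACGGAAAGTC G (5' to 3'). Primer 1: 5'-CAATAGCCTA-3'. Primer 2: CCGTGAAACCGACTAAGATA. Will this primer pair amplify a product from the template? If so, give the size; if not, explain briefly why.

No product — primer 1 has no binding site in the template.

Primer 1 (CAATAGCCTA) does not match the top strand, and its reverse complement TAGGCTATTG does not match either.
With no annealing site for primer 1, no amplification occurs.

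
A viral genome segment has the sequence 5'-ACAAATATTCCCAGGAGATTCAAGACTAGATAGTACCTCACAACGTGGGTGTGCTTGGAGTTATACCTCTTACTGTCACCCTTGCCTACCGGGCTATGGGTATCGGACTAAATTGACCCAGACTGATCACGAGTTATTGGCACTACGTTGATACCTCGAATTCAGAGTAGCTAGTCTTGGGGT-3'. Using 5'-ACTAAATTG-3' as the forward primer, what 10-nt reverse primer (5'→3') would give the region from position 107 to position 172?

5'-AGCTACTCTG-3'

The product's 3' end on the top strand is position 172.
The reverse primer anneals to the top strand over positions 163–172, i.e. to CAGAGTAGCT.
Its sequence written 5'→3' is the reverse complement: AGCTACTCTG.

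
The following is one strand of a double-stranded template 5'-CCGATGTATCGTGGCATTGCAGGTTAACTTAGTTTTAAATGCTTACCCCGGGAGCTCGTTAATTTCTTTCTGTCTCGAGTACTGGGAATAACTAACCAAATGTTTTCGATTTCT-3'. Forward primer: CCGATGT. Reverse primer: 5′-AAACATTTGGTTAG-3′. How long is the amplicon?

Scanning the template, CCGATGT occurs at positions 1–7; this primer anneals to the bottom strand there with its 3' end pointing downstream.
Reverse complement of the reverse primer: CTAACCAAATGTTT. This occurs on the top strand at positions 92–105.
Amplicon spans positions 1–105: 105 bp.

105 bp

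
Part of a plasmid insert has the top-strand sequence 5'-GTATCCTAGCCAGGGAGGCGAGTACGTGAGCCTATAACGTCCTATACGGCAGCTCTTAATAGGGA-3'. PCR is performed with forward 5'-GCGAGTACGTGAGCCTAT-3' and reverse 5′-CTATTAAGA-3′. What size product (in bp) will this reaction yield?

45 bp

The forward primer matches the template at positions 18–35.
Reverse complement of the reverse primer: TCTTAATAG. This occurs on the top strand at positions 54–62.
Product length = (reverse-primer end) − (forward-primer start) + 1 = 62 − 18 + 1 = 45 bp.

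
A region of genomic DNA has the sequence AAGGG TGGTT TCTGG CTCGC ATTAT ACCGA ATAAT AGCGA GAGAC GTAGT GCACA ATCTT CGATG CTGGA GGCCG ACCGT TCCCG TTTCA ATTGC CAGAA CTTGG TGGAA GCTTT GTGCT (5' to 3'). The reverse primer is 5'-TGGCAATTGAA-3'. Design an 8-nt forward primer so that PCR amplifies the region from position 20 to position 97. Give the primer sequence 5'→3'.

5'-CATTATAC-3'

The reverse primer's reverse complement TTCAATTGCCA matches the template at positions 87–97; the product starts at position 20.
The forward primer is identical to the top strand over positions 20–27: CATTATAC.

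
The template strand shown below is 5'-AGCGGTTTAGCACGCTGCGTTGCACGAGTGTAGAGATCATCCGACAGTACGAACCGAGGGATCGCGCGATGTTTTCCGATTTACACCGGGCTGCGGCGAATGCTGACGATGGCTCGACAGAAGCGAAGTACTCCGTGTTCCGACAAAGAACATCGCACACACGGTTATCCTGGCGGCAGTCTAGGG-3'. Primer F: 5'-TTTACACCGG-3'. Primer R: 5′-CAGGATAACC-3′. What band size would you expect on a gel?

Forward primer TTTACACCGG is found on the top strand at positions 80–89.
Reverse complement of the reverse primer: GGTTATCCTG. This occurs on the top strand at positions 163–172.
The product runs from position 80 to position 172, so its length is 172 − 80 + 1 = 93 bp.

93 bp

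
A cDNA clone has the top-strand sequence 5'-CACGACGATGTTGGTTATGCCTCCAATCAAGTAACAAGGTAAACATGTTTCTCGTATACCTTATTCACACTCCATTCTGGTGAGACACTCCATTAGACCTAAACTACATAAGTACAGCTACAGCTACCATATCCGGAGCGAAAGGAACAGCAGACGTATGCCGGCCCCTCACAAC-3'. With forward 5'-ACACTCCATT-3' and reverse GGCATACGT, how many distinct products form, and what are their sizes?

The forward primer ACACTCCATT matches the top strand at positions 67–76, 85–94.
The reverse primer's reverse complement is ACGTATGCC, matching at positions 154–162.
Each forward site pairs with the reverse site to give a product ending at position 162: sizes 96, 78 bp.

Two products: 96 bp, 78 bp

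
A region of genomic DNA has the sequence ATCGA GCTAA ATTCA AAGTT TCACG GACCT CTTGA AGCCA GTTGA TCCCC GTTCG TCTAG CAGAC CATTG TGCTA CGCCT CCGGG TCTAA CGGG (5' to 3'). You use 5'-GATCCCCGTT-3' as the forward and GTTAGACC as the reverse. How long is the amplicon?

48 bp

The forward primer matches the template at positions 44–53.
The reverse primer's reverse complement is GGTCTAAC, which matches the template at positions 84–91.
The product runs from position 44 to position 91, so its length is 91 − 44 + 1 = 48 bp.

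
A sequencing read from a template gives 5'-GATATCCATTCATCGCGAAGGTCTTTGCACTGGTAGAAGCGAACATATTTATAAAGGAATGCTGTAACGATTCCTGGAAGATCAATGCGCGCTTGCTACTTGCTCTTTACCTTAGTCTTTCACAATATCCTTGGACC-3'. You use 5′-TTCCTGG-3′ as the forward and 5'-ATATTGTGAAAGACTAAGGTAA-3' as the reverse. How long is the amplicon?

Forward primer TTCCTGG is found on the top strand at positions 71–77.
Taking the reverse complement of ATATTGTGAAAGACTAAGGTAA gives TTACCTTAGTCTTTCACAATAT, found at positions 107–128 on the template; the primer anneals here to the top strand with its 3' end pointing upstream.
The product runs from position 71 to position 128, so its length is 128 − 71 + 1 = 58 bp.

58 bp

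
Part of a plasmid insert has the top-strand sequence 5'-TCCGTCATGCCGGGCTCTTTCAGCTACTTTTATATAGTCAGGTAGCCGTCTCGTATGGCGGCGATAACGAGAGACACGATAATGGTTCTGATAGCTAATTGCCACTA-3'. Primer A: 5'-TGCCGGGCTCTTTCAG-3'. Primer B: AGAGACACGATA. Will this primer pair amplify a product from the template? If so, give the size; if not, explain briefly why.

No product — both primers anneal to the same strand and extend in the same direction.

Primer A (TGCCGGGCTCTTTCAG) matches the top strand at positions 8–23 (3' end points downstream).
Primer B (AGAGACACGATA) also matches the top strand directly, at positions 70–81 — its reverse complement TATCGTGTCTCT is not present.
Both primers anneal to the bottom strand with 3' ends pointing the same way, so neither can prime synthesis back toward the other.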